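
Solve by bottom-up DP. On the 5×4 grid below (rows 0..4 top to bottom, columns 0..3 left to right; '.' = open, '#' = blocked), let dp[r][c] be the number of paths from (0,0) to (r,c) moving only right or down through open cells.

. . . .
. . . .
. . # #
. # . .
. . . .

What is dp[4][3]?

1

r\c   0   1   2   3
  0   1   1   1   1
  1   1   2   3   4
  2   1   3   0   0
  3   1   0   0   0
  4   1   1   1   1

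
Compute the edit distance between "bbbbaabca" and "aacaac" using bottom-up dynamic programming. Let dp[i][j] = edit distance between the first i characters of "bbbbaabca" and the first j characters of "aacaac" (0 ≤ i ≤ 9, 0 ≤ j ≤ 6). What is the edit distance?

   ''  a  a  c  a  a  c
''  0  1  2  3  4  5  6
 b  1  1  2  3  4  5  6
 b  2  2  2  3  4  5  6
 b  3  3  3  3  4  5  6
 b  4  4  4  4  4  5  6
 a  5  4  4  5  4  4  5
 a  6  5  4  5  5  4  5
 b  7  6  5  5  6  5  5
 c  8  7  6  5  6  6  5
 a  9  8  7  6  5  6  6

6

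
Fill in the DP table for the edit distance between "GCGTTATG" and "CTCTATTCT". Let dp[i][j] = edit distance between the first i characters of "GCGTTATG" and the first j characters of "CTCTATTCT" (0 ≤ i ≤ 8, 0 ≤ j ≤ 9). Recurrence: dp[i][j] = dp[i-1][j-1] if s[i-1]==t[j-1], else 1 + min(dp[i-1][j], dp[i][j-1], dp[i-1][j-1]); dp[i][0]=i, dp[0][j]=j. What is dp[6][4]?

   ''  C  T  C  T  A  T  T  C  T
''  0  1  2  3  4  5  6  7  8  9
 G  1  1  2  3  4  5  6  7  8  9
 C  2  1  2  2  3  4  5  6  7  8
 G  3  2  2  3  3  4  5  6  7  8
 T  4  3  2  3  3  4  4  5  6  7
 T  5  4  3  3  3  4  4  4  5  6
 A  6  5  4  4  4  3  4  5  5  6
 T  7  6  5  5  4  4  3  4  5  5
 G  8  7  6  6  5  5  4  4  5  6

4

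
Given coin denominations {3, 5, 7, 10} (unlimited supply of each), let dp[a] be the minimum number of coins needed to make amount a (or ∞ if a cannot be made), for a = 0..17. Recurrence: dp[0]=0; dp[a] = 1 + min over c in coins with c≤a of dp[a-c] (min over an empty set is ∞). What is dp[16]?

 a  0  1  2  3  4  5  6  7  8  9 10 11 12 13 14 15 16 17
dp  0  -  -  1  -  1  2  1  2  3  1  3  2  2  2  2  3  2
(- denotes ∞ / unreachable)

3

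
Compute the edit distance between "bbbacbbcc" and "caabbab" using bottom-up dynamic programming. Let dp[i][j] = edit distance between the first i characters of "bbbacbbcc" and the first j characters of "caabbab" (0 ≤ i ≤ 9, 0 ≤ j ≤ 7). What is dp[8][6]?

5

   ''  c  a  a  b  b  a  b
''  0  1  2  3  4  5  6  7
 b  1  1  2  3  3  4  5  6
 b  2  2  2  3  3  3  4  5
 b  3  3  3  3  3  3  4  4
 a  4  4  3  3  4  4  3  4
 c  5  4  4  4  4  5  4  4
 b  6  5  5  5  4  4  5  4
 b  7  6  6  6  5  4  5  5
 c  8  7  7  7  6  5  5  6
 c  9  8  8  8  7  6  6  6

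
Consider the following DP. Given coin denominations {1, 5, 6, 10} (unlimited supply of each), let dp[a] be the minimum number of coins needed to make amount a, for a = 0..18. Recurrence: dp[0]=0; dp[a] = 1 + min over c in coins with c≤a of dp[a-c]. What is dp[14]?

 a  0  1  2  3  4  5  6  7  8  9 10 11 12 13 14 15 16 17 18
dp  0  1  2  3  4  1  1  2  3  4  1  2  2  3  4  2  2  3  3

4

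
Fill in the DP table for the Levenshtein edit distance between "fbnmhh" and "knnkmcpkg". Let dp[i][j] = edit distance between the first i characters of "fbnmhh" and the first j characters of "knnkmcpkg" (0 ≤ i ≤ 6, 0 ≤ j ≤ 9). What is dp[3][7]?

   ''  k  n  n  k  m  c  p  k  g
''  0  1  2  3  4  5  6  7  8  9
 f  1  1  2  3  4  5  6  7  8  9
 b  2  2  2  3  4  5  6  7  8  9
 n  3  3  2  2  3  4  5  6  7  8
 m  4  4  3  3  3  3  4  5  6  7
 h  5  5  4  4  4  4  4  5  6  7
 h  6  6  5  5  5  5  5  5  6  7

6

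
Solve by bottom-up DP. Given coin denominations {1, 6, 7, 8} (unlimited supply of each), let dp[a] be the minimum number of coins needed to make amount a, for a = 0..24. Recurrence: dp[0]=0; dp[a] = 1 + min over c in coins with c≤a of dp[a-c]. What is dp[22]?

 a  0  1  2  3  4  5  6  7  8  9 10 11 12 13 14 15 16 17 18 19 20 21 22 23 24
dp  0  1  2  3  4  5  1  1  1  2  3  4  2  2  2  2  2  3  3  3  3  3  3  3  3

3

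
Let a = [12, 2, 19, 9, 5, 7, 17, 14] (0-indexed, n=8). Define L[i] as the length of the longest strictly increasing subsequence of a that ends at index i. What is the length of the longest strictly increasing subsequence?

   i    0    1    2    3    4    5    6    7
a[i]   12    2   19    9    5    7   17   14
L[i]    1    1    2    2    2    3    4    4

4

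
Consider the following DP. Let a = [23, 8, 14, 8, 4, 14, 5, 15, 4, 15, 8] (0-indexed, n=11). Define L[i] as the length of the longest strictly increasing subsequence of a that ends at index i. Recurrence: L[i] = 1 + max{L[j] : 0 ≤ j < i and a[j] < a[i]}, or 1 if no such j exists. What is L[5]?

   i    0    1    2    3    4    5    6    7    8    9   10
a[i]   23    8   14    8    4   14    5   15    4   15    8
L[i]    1    1    2    1    1    2    2    3    1    3    3

2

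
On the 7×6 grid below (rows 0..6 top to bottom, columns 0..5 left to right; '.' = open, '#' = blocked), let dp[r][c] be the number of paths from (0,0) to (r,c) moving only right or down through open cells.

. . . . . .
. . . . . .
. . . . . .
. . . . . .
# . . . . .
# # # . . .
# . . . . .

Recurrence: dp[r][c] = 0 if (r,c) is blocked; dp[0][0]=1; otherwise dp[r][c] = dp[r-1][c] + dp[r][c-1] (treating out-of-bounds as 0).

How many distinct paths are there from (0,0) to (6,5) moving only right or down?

365

r\c   0   1   2   3   4   5
  0   1   1   1   1   1   1
  1   1   2   3   4   5   6
  2   1   3   6  10  15  21
  3   1   4  10  20  35  56
  4   0   4  14  34  69 125
  5   0   0   0  34 103 228
  6   0   0   0  34 137 365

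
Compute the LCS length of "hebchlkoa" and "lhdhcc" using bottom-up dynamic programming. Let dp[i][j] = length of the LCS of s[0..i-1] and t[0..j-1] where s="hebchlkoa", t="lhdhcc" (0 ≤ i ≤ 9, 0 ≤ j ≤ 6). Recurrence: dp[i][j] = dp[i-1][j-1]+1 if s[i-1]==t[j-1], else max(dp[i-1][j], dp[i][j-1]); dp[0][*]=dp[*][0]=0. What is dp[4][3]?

   ''  l  h  d  h  c  c
''  0  0  0  0  0  0  0
 h  0  0  1  1  1  1  1
 e  0  0  1  1  1  1  1
 b  0  0  1  1  1  1  1
 c  0  0  1  1  1  2  2
 h  0  0  1  1  2  2  2
 l  0  1  1  1  2  2  2
 k  0  1  1  1  2  2  2
 o  0  1  1  1  2  2  2
 a  0  1  1  1  2  2  2

1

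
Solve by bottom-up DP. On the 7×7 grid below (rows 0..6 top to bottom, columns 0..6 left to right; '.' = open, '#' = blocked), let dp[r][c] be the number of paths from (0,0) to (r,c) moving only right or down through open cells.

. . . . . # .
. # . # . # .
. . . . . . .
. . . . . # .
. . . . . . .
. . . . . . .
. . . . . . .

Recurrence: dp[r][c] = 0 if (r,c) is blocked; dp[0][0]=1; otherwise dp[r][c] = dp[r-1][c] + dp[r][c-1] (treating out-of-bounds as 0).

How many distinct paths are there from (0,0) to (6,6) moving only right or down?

r\c   0   1   2   3   4   5   6
  0   1   1   1   1   1   0   0
  1   1   0   1   0   1   0   0
  2   1   1   2   2   3   3   3
  3   1   2   4   6   9   0   3
  4   1   3   7  13  22  22  25
  5   1   4  11  24  46  68  93
  6   1   5  16  40  86 154 247

247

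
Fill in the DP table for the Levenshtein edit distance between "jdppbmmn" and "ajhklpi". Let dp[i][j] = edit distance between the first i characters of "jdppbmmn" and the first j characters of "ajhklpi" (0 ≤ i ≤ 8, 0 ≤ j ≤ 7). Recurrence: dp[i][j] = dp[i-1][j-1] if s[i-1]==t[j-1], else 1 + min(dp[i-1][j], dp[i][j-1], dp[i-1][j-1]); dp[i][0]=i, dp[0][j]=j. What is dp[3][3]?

3

   ''  a  j  h  k  l  p  i
''  0  1  2  3  4  5  6  7
 j  1  1  1  2  3  4  5  6
 d  2  2  2  2  3  4  5  6
 p  3  3  3  3  3  4  4  5
 p  4  4  4  4  4  4  4  5
 b  5  5  5  5  5  5  5  5
 m  6  6  6  6  6  6  6  6
 m  7  7  7  7  7  7  7  7
 n  8  8  8  8  8  8  8  8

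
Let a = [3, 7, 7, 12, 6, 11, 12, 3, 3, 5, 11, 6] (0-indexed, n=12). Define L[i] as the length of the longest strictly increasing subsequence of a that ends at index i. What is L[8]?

1

   i    0    1    2    3    4    5    6    7    8    9   10   11
a[i]    3    7    7   12    6   11   12    3    3    5   11    6
L[i]    1    2    2    3    2    3    4    1    1    2    3    3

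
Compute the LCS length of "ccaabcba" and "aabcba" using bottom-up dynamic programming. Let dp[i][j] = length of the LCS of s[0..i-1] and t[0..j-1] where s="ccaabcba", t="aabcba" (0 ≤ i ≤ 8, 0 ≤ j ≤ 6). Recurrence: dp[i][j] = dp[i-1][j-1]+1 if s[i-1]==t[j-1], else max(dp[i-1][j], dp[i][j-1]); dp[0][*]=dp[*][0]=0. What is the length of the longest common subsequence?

6

   ''  a  a  b  c  b  a
''  0  0  0  0  0  0  0
 c  0  0  0  0  1  1  1
 c  0  0  0  0  1  1  1
 a  0  1  1  1  1  1  2
 a  0  1  2  2  2  2  2
 b  0  1  2  3  3  3  3
 c  0  1  2  3  4  4  4
 b  0  1  2  3  4  5  5
 a  0  1  2  3  4  5  6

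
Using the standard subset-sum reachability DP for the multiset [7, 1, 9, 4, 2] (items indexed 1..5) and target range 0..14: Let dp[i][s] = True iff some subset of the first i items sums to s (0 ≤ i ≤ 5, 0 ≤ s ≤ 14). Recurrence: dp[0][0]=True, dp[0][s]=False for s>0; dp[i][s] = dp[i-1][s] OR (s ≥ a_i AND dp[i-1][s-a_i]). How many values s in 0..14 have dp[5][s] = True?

i\s   0   1   2   3   4   5   6   7   8   9  10  11  12  13  14
  0   T   F   F   F   F   F   F   F   F   F   F   F   F   F   F
  1   T   F   F   F   F   F   F   T   F   F   F   F   F   F   F
  2   T   T   F   F   F   F   F   T   T   F   F   F   F   F   F
  3   T   T   F   F   F   F   F   T   T   T   T   F   F   F   F
  4   T   T   F   F   T   T   F   T   T   T   T   T   T   T   T
  5   T   T   T   T   T   T   T   T   T   T   T   T   T   T   T

15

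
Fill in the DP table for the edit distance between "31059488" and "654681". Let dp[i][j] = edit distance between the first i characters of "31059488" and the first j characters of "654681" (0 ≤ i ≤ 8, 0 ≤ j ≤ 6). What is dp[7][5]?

   ''  6  5  4  6  8  1
''  0  1  2  3  4  5  6
 3  1  1  2  3  4  5  6
 1  2  2  2  3  4  5  5
 0  3  3  3  3  4  5  6
 5  4  4  3  4  4  5  6
 9  5  5  4  4  5  5  6
 4  6  6  5  4  5  6  6
 8  7  7  6  5  5  5  6
 8  8  8  7  6  6  5  6

5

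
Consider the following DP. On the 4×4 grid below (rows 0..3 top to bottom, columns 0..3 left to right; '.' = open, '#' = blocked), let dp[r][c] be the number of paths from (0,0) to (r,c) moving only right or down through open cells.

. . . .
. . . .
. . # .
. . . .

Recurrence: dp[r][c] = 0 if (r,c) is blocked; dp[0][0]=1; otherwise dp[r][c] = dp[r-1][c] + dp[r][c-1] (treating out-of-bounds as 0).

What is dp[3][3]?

8

r\c   0   1   2   3
  0   1   1   1   1
  1   1   2   3   4
  2   1   3   0   4
  3   1   4   4   8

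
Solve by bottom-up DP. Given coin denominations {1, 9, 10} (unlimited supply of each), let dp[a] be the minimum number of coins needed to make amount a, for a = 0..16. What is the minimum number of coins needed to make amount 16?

 a  0  1  2  3  4  5  6  7  8  9 10 11 12 13 14 15 16
dp  0  1  2  3  4  5  6  7  8  1  1  2  3  4  5  6  7

7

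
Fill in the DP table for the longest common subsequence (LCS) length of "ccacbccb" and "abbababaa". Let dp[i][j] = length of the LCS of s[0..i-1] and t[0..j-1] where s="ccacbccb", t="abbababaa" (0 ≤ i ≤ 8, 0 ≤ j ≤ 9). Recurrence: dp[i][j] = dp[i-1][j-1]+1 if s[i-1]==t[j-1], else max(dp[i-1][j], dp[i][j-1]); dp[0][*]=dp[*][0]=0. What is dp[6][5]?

2

   ''  a  b  b  a  b  a  b  a  a
''  0  0  0  0  0  0  0  0  0  0
 c  0  0  0  0  0  0  0  0  0  0
 c  0  0  0  0  0  0  0  0  0  0
 a  0  1  1  1  1  1  1  1  1  1
 c  0  1  1  1  1  1  1  1  1  1
 b  0  1  2  2  2  2  2  2  2  2
 c  0  1  2  2  2  2  2  2  2  2
 c  0  1  2  2  2  2  2  2  2  2
 b  0  1  2  3  3  3  3  3  3  3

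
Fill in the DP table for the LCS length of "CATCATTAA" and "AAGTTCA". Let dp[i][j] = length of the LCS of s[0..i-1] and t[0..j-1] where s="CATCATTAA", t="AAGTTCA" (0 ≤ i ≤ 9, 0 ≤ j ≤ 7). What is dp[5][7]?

4

   ''  A  A  G  T  T  C  A
''  0  0  0  0  0  0  0  0
 C  0  0  0  0  0  0  1  1
 A  0  1  1  1  1  1  1  2
 T  0  1  1  1  2  2  2  2
 C  0  1  1  1  2  2  3  3
 A  0  1  2  2  2  2  3  4
 T  0  1  2  2  3  3  3  4
 T  0  1  2  2  3  4  4  4
 A  0  1  2  2  3  4  4  5
 A  0  1  2  2  3  4  4  5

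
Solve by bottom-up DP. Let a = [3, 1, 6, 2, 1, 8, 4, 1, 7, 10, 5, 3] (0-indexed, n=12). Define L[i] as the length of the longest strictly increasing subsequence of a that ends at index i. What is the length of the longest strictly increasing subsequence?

5

   i    0    1    2    3    4    5    6    7    8    9   10   11
a[i]    3    1    6    2    1    8    4    1    7   10    5    3
L[i]    1    1    2    2    1    3    3    1    4    5    4    3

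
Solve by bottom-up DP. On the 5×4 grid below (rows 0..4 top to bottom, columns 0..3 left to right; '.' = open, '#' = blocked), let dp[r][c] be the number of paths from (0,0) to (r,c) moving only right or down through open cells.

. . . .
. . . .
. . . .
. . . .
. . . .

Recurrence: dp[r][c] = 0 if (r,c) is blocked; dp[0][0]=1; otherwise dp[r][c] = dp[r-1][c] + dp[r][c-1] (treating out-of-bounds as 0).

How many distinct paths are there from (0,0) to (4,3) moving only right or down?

r\c   0   1   2   3
  0   1   1   1   1
  1   1   2   3   4
  2   1   3   6  10
  3   1   4  10  20
  4   1   5  15  35

35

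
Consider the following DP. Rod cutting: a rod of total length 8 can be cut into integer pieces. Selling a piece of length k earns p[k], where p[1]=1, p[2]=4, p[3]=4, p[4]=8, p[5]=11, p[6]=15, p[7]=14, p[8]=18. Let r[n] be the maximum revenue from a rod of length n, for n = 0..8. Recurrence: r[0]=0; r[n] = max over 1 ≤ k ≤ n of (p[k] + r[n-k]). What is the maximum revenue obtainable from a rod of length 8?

19

   n    0    1    2    3    4    5    6    7    8
r[n]    0    1    4    5    8   11   15   16   19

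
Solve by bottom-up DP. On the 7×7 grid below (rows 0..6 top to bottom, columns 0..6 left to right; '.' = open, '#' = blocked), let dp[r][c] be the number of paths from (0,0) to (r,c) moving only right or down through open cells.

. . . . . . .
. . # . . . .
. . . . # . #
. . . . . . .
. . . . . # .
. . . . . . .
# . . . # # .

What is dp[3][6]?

14

r\c   0   1   2   3   4   5   6
  0   1   1   1   1   1   1   1
  1   1   2   0   1   2   3   4
  2   1   3   3   4   0   3   0
  3   1   4   7  11  11  14  14
  4   1   5  12  23  34   0  14
  5   1   6  18  41  75  75  89
  6   0   6  24  65   0   0  89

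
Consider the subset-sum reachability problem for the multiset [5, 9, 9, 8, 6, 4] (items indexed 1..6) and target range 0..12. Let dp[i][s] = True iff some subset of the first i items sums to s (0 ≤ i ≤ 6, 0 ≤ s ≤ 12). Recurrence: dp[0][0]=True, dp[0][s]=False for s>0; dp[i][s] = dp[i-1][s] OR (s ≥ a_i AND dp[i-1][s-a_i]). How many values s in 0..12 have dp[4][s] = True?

i\s   0   1   2   3   4   5   6   7   8   9  10  11  12
  0   T   F   F   F   F   F   F   F   F   F   F   F   F
  1   T   F   F   F   F   T   F   F   F   F   F   F   F
  2   T   F   F   F   F   T   F   F   F   T   F   F   F
  3   T   F   F   F   F   T   F   F   F   T   F   F   F
  4   T   F   F   F   F   T   F   F   T   T   F   F   F
  5   T   F   F   F   F   T   T   F   T   T   F   T   F
  6   T   F   F   F   T   T   T   F   T   T   T   T   T

4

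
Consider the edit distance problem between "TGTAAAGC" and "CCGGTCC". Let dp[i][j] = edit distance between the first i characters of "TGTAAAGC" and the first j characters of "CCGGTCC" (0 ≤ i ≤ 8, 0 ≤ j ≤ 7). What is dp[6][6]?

   ''  C  C  G  G  T  C  C
''  0  1  2  3  4  5  6  7
 T  1  1  2  3  4  4  5  6
 G  2  2  2  2  3  4  5  6
 T  3  3  3  3  3  3  4  5
 A  4  4  4  4  4  4  4  5
 A  5  5  5  5  5  5  5  5
 A  6  6  6  6  6  6  6  6
 G  7  7  7  6  6  7  7  7
 C  8  7  7  7  7  7  7  7

6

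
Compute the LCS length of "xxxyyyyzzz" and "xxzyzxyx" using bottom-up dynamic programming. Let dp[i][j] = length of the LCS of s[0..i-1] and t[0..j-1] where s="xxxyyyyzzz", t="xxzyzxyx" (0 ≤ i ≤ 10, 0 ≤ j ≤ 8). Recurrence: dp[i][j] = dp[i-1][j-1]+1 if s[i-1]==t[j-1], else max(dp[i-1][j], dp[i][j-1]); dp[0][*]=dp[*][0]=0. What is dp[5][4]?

3

   ''  x  x  z  y  z  x  y  x
''  0  0  0  0  0  0  0  0  0
 x  0  1  1  1  1  1  1  1  1
 x  0  1  2  2  2  2  2  2  2
 x  0  1  2  2  2  2  3  3  3
 y  0  1  2  2  3  3  3  4  4
 y  0  1  2  2  3  3  3  4  4
 y  0  1  2  2  3  3  3  4  4
 y  0  1  2  2  3  3  3  4  4
 z  0  1  2  3  3  4  4  4  4
 z  0  1  2  3  3  4  4  4  4
 z  0  1  2  3  3  4  4  4  4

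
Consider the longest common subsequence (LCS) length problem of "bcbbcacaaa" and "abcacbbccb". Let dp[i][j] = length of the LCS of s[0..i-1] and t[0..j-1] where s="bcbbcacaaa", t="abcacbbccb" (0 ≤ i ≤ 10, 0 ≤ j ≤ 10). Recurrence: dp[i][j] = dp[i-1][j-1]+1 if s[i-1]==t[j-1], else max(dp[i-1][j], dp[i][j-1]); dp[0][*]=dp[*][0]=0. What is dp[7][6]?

4

   ''  a  b  c  a  c  b  b  c  c  b
''  0  0  0  0  0  0  0  0  0  0  0
 b  0  0  1  1  1  1  1  1  1  1  1
 c  0  0  1  2  2  2  2  2  2  2  2
 b  0  0  1  2  2  2  3  3  3  3  3
 b  0  0  1  2  2  2  3  4  4  4  4
 c  0  0  1  2  2  3  3  4  5  5  5
 a  0  1  1  2  3  3  3  4  5  5  5
 c  0  1  1  2  3  4  4  4  5  6  6
 a  0  1  1  2  3  4  4  4  5  6  6
 a  0  1  1  2  3  4  4  4  5  6  6
 a  0  1  1  2  3  4  4  4  5  6  6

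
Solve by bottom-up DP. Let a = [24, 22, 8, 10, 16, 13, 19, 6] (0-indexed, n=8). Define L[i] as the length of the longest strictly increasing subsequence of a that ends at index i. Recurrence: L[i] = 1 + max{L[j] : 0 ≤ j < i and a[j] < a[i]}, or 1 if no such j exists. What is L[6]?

   i    0    1    2    3    4    5    6    7
a[i]   24   22    8   10   16   13   19    6
L[i]    1    1    1    2    3    3    4    1

4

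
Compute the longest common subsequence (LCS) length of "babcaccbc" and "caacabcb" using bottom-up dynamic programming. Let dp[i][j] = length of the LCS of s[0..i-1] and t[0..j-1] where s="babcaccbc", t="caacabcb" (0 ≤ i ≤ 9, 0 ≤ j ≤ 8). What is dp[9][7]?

5

   ''  c  a  a  c  a  b  c  b
''  0  0  0  0  0  0  0  0  0
 b  0  0  0  0  0  0  1  1  1
 a  0  0  1  1  1  1  1  1  1
 b  0  0  1  1  1  1  2  2  2
 c  0  1  1  1  2  2  2  3  3
 a  0  1  2  2  2  3  3  3  3
 c  0  1  2  2  3  3  3  4  4
 c  0  1  2  2  3  3  3  4  4
 b  0  1  2  2  3  3  4  4  5
 c  0  1  2  2  3  3  4  5  5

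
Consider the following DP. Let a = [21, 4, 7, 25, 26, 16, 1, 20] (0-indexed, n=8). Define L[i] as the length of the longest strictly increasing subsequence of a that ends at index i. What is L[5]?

3

   i    0    1    2    3    4    5    6    7
a[i]   21    4    7   25   26   16    1   20
L[i]    1    1    2    3    4    3    1    4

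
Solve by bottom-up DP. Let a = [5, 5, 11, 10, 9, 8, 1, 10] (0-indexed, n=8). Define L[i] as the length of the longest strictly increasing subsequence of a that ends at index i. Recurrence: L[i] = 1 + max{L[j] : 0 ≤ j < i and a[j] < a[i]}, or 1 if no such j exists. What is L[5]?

   i    0    1    2    3    4    5    6    7
a[i]    5    5   11   10    9    8    1   10
L[i]    1    1    2    2    2    2    1    3

2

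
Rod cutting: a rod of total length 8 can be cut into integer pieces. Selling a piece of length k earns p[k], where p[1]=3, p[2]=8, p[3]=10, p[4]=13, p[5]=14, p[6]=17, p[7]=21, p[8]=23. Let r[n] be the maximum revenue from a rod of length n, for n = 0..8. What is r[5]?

   n    0    1    2    3    4    5    6    7    8
r[n]    0    3    8   11   16   19   24   27   32

19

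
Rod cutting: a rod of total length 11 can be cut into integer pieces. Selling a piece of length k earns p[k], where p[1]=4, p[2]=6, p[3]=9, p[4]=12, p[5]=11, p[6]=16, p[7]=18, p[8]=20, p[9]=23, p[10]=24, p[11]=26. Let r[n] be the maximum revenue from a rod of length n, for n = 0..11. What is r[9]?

36

   n    0    1    2    3    4    5    6    7    8    9   10   11
r[n]    0    4    8   12   16   20   24   28   32   36   40   44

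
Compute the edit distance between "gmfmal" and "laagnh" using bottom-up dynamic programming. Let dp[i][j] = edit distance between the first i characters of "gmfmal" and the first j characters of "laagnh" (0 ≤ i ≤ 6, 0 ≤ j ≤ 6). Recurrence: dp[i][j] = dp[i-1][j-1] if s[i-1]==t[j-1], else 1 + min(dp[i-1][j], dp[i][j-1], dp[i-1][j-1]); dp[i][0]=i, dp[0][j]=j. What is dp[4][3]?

   ''  l  a  a  g  n  h
''  0  1  2  3  4  5  6
 g  1  1  2  3  3  4  5
 m  2  2  2  3  4  4  5
 f  3  3  3  3  4  5  5
 m  4  4  4  4  4  5  6
 a  5  5  4  4  5  5  6
 l  6  5  5  5  5  6  6

4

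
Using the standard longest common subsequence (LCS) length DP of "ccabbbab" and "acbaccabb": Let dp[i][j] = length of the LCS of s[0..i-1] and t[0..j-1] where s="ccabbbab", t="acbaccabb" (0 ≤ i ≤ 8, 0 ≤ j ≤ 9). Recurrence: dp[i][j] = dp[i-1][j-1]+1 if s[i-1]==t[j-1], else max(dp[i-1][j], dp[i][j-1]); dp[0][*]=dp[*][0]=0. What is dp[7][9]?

5

   ''  a  c  b  a  c  c  a  b  b
''  0  0  0  0  0  0  0  0  0  0
 c  0  0  1  1  1  1  1  1  1  1
 c  0  0  1  1  1  2  2  2  2  2
 a  0  1  1  1  2  2  2  3  3  3
 b  0  1  1  2  2  2  2  3  4  4
 b  0  1  1  2  2  2  2  3  4  5
 b  0  1  1  2  2  2  2  3  4  5
 a  0  1  1  2  3  3  3  3  4  5
 b  0  1  1  2  3  3  3  3  4  5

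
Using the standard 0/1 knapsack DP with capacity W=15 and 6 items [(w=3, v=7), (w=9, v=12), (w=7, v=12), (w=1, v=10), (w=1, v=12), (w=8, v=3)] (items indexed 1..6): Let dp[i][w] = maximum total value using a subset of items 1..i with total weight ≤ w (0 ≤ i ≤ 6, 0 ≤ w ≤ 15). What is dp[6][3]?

i\w   0   1   2   3   4   5   6   7   8   9  10  11  12  13  14  15
  0   0   0   0   0   0   0   0   0   0   0   0   0   0   0   0   0
  1   0   0   0   7   7   7   7   7   7   7   7   7   7   7   7   7
  2   0   0   0   7   7   7   7   7   7  12  12  12  19  19  19  19
  3   0   0   0   7   7   7   7  12  12  12  19  19  19  19  19  19
  4   0  10  10  10  17  17  17  17  22  22  22  29  29  29  29  29
  5   0  12  22  22  22  29  29  29  29  34  34  34  41  41  41  41
  6   0  12  22  22  22  29  29  29  29  34  34  34  41  41  41  41

22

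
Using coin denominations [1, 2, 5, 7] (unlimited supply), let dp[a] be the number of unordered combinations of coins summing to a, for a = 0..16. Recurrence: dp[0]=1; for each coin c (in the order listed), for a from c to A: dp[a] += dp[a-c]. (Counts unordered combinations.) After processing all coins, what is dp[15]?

after  coin     0     1     2     3     4     5     6     7     8     9    10    11    12    13    14    15    16
          1     1     1     1     1     1     1     1     1     1     1     1     1     1     1     1     1     1
          2     1     1     2     2     3     3     4     4     5     5     6     6     7     7     8     8     9
          5     1     1     2     2     3     4     5     6     7     8    10    11    13    14    16    18    20
          7     1     1     2     2     3     4     5     7     8    10    12    14    17    19    23    26    30

26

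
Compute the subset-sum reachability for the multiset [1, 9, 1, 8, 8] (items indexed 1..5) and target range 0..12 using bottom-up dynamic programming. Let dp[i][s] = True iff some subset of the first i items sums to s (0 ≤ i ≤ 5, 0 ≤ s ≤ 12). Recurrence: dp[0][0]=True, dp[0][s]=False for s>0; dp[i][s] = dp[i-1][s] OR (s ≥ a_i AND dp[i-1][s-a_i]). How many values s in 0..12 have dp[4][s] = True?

7

i\s   0   1   2   3   4   5   6   7   8   9  10  11  12
  0   T   F   F   F   F   F   F   F   F   F   F   F   F
  1   T   T   F   F   F   F   F   F   F   F   F   F   F
  2   T   T   F   F   F   F   F   F   F   T   T   F   F
  3   T   T   T   F   F   F   F   F   F   T   T   T   F
  4   T   T   T   F   F   F   F   F   T   T   T   T   F
  5   T   T   T   F   F   F   F   F   T   T   T   T   F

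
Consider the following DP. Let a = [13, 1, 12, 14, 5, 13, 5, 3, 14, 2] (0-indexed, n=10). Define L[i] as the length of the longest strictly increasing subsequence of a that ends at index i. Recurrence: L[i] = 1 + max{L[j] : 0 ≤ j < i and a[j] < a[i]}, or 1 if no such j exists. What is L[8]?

4

   i    0    1    2    3    4    5    6    7    8    9
a[i]   13    1   12   14    5   13    5    3   14    2
L[i]    1    1    2    3    2    3    2    2    4    2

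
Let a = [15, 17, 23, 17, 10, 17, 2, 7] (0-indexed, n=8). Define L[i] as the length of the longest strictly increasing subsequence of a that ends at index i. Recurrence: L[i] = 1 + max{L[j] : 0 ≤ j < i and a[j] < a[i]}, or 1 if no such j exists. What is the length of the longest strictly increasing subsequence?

3

   i    0    1    2    3    4    5    6    7
a[i]   15   17   23   17   10   17    2    7
L[i]    1    2    3    2    1    2    1    2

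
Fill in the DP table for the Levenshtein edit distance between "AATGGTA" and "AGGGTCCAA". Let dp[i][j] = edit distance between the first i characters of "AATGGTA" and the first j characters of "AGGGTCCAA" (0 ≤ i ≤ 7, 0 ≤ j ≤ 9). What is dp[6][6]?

   ''  A  G  G  G  T  C  C  A  A
''  0  1  2  3  4  5  6  7  8  9
 A  1  0  1  2  3  4  5  6  7  8
 A  2  1  1  2  3  4  5  6  6  7
 T  3  2  2  2  3  3  4  5  6  7
 G  4  3  2  2  2  3  4  5  6  7
 G  5  4  3  2  2  3  4  5  6  7
 T  6  5  4  3  3  2  3  4  5  6
 A  7  6  5  4  4  3  3  4  4  5

3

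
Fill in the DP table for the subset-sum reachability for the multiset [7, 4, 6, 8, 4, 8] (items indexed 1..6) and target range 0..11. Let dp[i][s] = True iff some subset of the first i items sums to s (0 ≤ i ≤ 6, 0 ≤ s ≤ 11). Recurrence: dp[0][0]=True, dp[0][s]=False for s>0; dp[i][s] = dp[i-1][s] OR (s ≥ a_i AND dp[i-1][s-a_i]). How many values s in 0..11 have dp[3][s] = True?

i\s   0   1   2   3   4   5   6   7   8   9  10  11
  0   T   F   F   F   F   F   F   F   F   F   F   F
  1   T   F   F   F   F   F   F   T   F   F   F   F
  2   T   F   F   F   T   F   F   T   F   F   F   T
  3   T   F   F   F   T   F   T   T   F   F   T   T
  4   T   F   F   F   T   F   T   T   T   F   T   T
  5   T   F   F   F   T   F   T   T   T   F   T   T
  6   T   F   F   F   T   F   T   T   T   F   T   T

6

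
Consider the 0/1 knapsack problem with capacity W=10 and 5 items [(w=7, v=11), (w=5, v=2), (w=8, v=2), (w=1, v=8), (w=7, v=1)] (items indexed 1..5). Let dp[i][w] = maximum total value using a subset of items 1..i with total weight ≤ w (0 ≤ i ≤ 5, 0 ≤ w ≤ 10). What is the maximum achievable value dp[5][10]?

19

i\w   0   1   2   3   4   5   6   7   8   9  10
  0   0   0   0   0   0   0   0   0   0   0   0
  1   0   0   0   0   0   0   0  11  11  11  11
  2   0   0   0   0   0   2   2  11  11  11  11
  3   0   0   0   0   0   2   2  11  11  11  11
  4   0   8   8   8   8   8  10  11  19  19  19
  5   0   8   8   8   8   8  10  11  19  19  19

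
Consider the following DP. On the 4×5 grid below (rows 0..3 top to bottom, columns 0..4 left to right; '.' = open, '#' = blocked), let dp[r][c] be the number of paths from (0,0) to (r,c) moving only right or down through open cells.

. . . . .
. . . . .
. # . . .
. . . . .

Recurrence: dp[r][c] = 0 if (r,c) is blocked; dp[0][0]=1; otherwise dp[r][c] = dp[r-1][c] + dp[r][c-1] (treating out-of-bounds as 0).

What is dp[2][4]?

12

r\c   0   1   2   3   4
  0   1   1   1   1   1
  1   1   2   3   4   5
  2   1   0   3   7  12
  3   1   1   4  11  23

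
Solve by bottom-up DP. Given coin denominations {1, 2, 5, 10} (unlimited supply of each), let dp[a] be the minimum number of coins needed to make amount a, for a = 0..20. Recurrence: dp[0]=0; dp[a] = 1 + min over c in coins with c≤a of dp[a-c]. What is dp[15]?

 a  0  1  2  3  4  5  6  7  8  9 10 11 12 13 14 15 16 17 18 19 20
dp  0  1  1  2  2  1  2  2  3  3  1  2  2  3  3  2  3  3  4  4  2

2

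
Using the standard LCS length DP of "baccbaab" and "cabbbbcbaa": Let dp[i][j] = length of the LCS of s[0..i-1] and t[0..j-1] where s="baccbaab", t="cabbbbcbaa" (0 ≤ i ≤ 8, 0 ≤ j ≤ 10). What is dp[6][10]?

   ''  c  a  b  b  b  b  c  b  a  a
''  0  0  0  0  0  0  0  0  0  0  0
 b  0  0  0  1  1  1  1  1  1  1  1
 a  0  0  1  1  1  1  1  1  1  2  2
 c  0  1  1  1  1  1  1  2  2  2  2
 c  0  1  1  1  1  1  1  2  2  2  2
 b  0  1  1  2  2  2  2  2  3  3  3
 a  0  1  2  2  2  2  2  2  3  4  4
 a  0  1  2  2  2  2  2  2  3  4  5
 b  0  1  2  3  3  3  3  3  3  4  5

4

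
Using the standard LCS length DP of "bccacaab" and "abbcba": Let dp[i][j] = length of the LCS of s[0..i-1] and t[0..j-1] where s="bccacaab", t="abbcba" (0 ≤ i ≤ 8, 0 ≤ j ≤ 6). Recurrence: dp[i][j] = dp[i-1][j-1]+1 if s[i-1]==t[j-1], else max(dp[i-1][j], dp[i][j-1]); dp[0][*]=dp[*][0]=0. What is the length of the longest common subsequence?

3

   ''  a  b  b  c  b  a
''  0  0  0  0  0  0  0
 b  0  0  1  1  1  1  1
 c  0  0  1  1  2  2  2
 c  0  0  1  1  2  2  2
 a  0  1  1  1  2  2  3
 c  0  1  1  1  2  2  3
 a  0  1  1  1  2  2  3
 a  0  1  1  1  2  2  3
 b  0  1  2  2  2  3  3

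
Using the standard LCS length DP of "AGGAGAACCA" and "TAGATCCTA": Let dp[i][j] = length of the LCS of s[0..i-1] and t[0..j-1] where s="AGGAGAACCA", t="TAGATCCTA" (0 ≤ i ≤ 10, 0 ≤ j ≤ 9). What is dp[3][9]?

2

   ''  T  A  G  A  T  C  C  T  A
''  0  0  0  0  0  0  0  0  0  0
 A  0  0  1  1  1  1  1  1  1  1
 G  0  0  1  2  2  2  2  2  2  2
 G  0  0  1  2  2  2  2  2  2  2
 A  0  0  1  2  3  3  3  3  3  3
 G  0  0  1  2  3  3  3  3  3  3
 A  0  0  1  2  3  3  3  3  3  4
 A  0  0  1  2  3  3  3  3  3  4
 C  0  0  1  2  3  3  4  4  4  4
 C  0  0  1  2  3  3  4  5  5  5
 A  0  0  1  2  3  3  4  5  5  6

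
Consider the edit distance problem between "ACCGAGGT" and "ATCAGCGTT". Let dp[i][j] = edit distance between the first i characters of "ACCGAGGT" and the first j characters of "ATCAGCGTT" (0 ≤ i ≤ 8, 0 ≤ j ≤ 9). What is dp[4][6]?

   ''  A  T  C  A  G  C  G  T  T
''  0  1  2  3  4  5  6  7  8  9
 A  1  0  1  2  3  4  5  6  7  8
 C  2  1  1  1  2  3  4  5  6  7
 C  3  2  2  1  2  3  3  4  5  6
 G  4  3  3  2  2  2  3  3  4  5
 A  5  4  4  3  2  3  3  4  4  5
 G  6  5  5  4  3  2  3  3  4  5
 G  7  6  6  5  4  3  3  3  4  5
 T  8  7  6  6  5  4  4  4  3  4

3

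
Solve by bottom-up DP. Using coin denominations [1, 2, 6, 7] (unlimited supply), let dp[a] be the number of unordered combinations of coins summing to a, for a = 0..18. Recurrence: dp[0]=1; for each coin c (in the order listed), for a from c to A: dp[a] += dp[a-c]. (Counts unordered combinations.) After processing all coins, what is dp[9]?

9

after  coin     0     1     2     3     4     5     6     7     8     9    10    11    12    13    14    15    16    17    18
          1     1     1     1     1     1     1     1     1     1     1     1     1     1     1     1     1     1     1     1
          2     1     1     2     2     3     3     4     4     5     5     6     6     7     7     8     8     9     9    10
          6     1     1     2     2     3     3     5     5     7     7     9     9    12    12    15    15    18    18    22
          7     1     1     2     2     3     3     5     6     8     9    11    12    15    17    21    23    27    29    34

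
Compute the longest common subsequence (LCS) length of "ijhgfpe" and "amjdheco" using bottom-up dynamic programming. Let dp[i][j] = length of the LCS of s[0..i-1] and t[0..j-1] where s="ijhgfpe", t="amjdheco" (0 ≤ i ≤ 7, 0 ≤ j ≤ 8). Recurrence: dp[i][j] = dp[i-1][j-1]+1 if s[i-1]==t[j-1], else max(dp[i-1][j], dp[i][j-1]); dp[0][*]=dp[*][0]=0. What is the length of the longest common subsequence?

3

   ''  a  m  j  d  h  e  c  o
''  0  0  0  0  0  0  0  0  0
 i  0  0  0  0  0  0  0  0  0
 j  0  0  0  1  1  1  1  1  1
 h  0  0  0  1  1  2  2  2  2
 g  0  0  0  1  1  2  2  2  2
 f  0  0  0  1  1  2  2  2  2
 p  0  0  0  1  1  2  2  2  2
 e  0  0  0  1  1  2  3  3  3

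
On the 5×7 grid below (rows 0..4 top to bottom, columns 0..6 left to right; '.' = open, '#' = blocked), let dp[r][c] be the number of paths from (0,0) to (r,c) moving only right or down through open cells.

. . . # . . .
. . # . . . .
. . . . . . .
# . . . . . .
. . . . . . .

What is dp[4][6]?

r\c   0   1   2   3   4   5   6
  0   1   1   1   0   0   0   0
  1   1   2   0   0   0   0   0
  2   1   3   3   3   3   3   3
  3   0   3   6   9  12  15  18
  4   0   3   9  18  30  45  63

63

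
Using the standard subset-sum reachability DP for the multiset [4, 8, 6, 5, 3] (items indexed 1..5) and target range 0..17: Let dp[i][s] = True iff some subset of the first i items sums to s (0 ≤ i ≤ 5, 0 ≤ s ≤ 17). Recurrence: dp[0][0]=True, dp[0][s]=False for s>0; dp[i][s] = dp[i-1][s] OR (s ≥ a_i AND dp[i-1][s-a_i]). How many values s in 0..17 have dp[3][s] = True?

i\s   0   1   2   3   4   5   6   7   8   9  10  11  12  13  14  15  16  17
  0   T   F   F   F   F   F   F   F   F   F   F   F   F   F   F   F   F   F
  1   T   F   F   F   T   F   F   F   F   F   F   F   F   F   F   F   F   F
  2   T   F   F   F   T   F   F   F   T   F   F   F   T   F   F   F   F   F
  3   T   F   F   F   T   F   T   F   T   F   T   F   T   F   T   F   F   F
  4   T   F   F   F   T   T   T   F   T   T   T   T   T   T   T   T   F   T
  5   T   F   F   T   T   T   T   T   T   T   T   T   T   T   T   T   T   T

7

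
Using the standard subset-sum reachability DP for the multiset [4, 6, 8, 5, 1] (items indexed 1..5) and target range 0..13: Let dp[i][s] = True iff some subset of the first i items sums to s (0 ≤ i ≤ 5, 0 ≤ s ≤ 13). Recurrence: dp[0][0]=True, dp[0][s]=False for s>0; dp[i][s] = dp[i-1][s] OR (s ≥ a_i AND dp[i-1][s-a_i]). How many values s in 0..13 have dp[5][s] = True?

12

i\s   0   1   2   3   4   5   6   7   8   9  10  11  12  13
  0   T   F   F   F   F   F   F   F   F   F   F   F   F   F
  1   T   F   F   F   T   F   F   F   F   F   F   F   F   F
  2   T   F   F   F   T   F   T   F   F   F   T   F   F   F
  3   T   F   F   F   T   F   T   F   T   F   T   F   T   F
  4   T   F   F   F   T   T   T   F   T   T   T   T   T   T
  5   T   T   F   F   T   T   T   T   T   T   T   T   T   T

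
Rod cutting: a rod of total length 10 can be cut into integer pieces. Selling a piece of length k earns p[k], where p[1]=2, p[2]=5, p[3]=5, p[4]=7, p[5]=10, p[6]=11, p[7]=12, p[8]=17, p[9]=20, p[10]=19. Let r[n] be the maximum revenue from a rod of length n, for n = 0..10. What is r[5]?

   n    0    1    2    3    4    5    6    7    8    9   10
r[n]    0    2    5    7   10   12   15   17   20   22   25

12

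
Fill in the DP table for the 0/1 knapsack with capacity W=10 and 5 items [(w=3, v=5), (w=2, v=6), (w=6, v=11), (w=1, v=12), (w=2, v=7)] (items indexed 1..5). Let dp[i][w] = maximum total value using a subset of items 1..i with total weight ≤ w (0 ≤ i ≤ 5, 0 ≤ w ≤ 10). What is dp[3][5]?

i\w   0   1   2   3   4   5   6   7   8   9  10
  0   0   0   0   0   0   0   0   0   0   0   0
  1   0   0   0   5   5   5   5   5   5   5   5
  2   0   0   6   6   6  11  11  11  11  11  11
  3   0   0   6   6   6  11  11  11  17  17  17
  4   0  12  12  18  18  18  23  23  23  29  29
  5   0  12  12  19  19  25  25  25  30  30  30

11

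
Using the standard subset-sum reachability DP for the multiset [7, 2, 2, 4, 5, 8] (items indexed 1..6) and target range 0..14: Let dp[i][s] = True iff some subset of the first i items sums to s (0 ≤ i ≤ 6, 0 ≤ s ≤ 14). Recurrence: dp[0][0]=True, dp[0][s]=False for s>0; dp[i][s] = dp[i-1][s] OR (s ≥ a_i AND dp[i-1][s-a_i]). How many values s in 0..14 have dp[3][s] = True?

6

i\s   0   1   2   3   4   5   6   7   8   9  10  11  12  13  14
  0   T   F   F   F   F   F   F   F   F   F   F   F   F   F   F
  1   T   F   F   F   F   F   F   T   F   F   F   F   F   F   F
  2   T   F   T   F   F   F   F   T   F   T   F   F   F   F   F
  3   T   F   T   F   T   F   F   T   F   T   F   T   F   F   F
  4   T   F   T   F   T   F   T   T   T   T   F   T   F   T   F
  5   T   F   T   F   T   T   T   T   T   T   F   T   T   T   T
  6   T   F   T   F   T   T   T   T   T   T   T   T   T   T   T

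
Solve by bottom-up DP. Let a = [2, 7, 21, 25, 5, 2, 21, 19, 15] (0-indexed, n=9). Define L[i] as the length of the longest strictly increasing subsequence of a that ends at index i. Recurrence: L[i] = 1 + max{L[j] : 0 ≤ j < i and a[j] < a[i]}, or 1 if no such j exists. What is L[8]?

   i    0    1    2    3    4    5    6    7    8
a[i]    2    7   21   25    5    2   21   19   15
L[i]    1    2    3    4    2    1    3    3    3

3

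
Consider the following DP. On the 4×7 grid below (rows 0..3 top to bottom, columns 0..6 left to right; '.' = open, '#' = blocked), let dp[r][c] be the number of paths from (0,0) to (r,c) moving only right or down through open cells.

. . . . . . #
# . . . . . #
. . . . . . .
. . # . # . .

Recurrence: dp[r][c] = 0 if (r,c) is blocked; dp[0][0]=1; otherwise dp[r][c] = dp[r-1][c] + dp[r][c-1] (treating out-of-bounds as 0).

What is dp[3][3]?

6

r\c   0   1   2   3   4   5   6
  0   1   1   1   1   1   1   0
  1   0   1   2   3   4   5   0
  2   0   1   3   6  10  15  15
  3   0   1   0   6   0  15  30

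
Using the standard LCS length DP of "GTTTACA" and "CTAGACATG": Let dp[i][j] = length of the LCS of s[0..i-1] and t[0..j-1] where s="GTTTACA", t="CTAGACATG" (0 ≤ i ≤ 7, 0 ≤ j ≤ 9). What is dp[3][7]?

   ''  C  T  A  G  A  C  A  T  G
''  0  0  0  0  0  0  0  0  0  0
 G  0  0  0  0  1  1  1  1  1  1
 T  0  0  1  1  1  1  1  1  2  2
 T  0  0  1  1  1  1  1  1  2  2
 T  0  0  1  1  1  1  1  1  2  2
 A  0  0  1  2  2  2  2  2  2  2
 C  0  1  1  2  2  2  3  3  3  3
 A  0  1  1  2  2  3  3  4  4  4

1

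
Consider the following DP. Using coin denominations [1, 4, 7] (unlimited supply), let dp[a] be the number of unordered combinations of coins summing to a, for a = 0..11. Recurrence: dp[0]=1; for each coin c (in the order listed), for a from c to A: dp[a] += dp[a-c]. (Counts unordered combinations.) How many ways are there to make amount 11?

after  coin     0     1     2     3     4     5     6     7     8     9    10    11
          1     1     1     1     1     1     1     1     1     1     1     1     1
          4     1     1     1     1     2     2     2     2     3     3     3     3
          7     1     1     1     1     2     2     2     3     4     4     4     5

5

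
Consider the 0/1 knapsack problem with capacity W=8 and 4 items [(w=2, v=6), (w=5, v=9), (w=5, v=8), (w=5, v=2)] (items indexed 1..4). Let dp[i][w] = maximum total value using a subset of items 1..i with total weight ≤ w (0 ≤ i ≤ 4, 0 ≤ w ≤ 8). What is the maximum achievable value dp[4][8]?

15

i\w   0   1   2   3   4   5   6   7   8
  0   0   0   0   0   0   0   0   0   0
  1   0   0   6   6   6   6   6   6   6
  2   0   0   6   6   6   9   9  15  15
  3   0   0   6   6   6   9   9  15  15
  4   0   0   6   6   6   9   9  15  15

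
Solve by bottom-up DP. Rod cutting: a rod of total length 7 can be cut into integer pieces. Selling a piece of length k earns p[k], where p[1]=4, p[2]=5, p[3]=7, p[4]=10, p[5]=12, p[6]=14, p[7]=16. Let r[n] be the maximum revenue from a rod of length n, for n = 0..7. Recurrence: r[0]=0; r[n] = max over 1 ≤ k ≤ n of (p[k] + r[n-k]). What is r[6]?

   n    0    1    2    3    4    5    6    7
r[n]    0    4    8   12   16   20   24   28

24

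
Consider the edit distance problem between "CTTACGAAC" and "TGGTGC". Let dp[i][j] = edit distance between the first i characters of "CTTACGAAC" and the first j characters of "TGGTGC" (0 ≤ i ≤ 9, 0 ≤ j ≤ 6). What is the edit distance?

   ''  T  G  G  T  G  C
''  0  1  2  3  4  5  6
 C  1  1  2  3  4  5  5
 T  2  1  2  3  3  4  5
 T  3  2  2  3  3  4  5
 A  4  3  3  3  4  4  5
 C  5  4  4  4  4  5  4
 G  6  5  4  4  5  4  5
 A  7  6  5  5  5  5  5
 A  8  7  6  6  6  6  6
 C  9  8  7  7  7  7  6

6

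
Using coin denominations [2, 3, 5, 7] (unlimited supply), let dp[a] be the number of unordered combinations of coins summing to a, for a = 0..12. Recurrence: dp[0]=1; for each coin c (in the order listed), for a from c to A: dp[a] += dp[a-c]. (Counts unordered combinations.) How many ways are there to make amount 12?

after  coin     0     1     2     3     4     5     6     7     8     9    10    11    12
          2     1     0     1     0     1     0     1     0     1     0     1     0     1
          3     1     0     1     1     1     1     2     1     2     2     2     2     3
          5     1     0     1     1     1     2     2     2     3     3     4     4     5
          7     1     0     1     1     1     2     2     3     3     4     5     5     7

7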